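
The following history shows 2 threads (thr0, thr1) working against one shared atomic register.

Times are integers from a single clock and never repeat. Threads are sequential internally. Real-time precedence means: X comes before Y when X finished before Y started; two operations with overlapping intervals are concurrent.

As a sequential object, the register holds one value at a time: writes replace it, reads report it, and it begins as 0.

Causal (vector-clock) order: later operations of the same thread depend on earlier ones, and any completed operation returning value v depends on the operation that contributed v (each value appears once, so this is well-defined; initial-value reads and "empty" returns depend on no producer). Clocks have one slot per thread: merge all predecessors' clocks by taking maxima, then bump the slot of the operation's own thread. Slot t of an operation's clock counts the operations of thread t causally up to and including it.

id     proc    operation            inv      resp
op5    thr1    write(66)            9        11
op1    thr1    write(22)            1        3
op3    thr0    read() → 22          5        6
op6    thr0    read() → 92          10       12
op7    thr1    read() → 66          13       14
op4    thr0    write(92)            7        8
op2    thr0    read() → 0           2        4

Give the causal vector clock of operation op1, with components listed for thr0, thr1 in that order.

op1, invoked 1, has no incoming edges; only thr1's bump applies → (0, 1)
op2, invoked 2, has no incoming edges; only thr0's bump applies → (1, 0)
op5, invoked 9, takes VC(op1)=(0, 1) under max, adds 1 for thr1 → (0, 2)
op7, invoked 13, takes VC(op5)=(0, 2) under max, adds 1 for thr1 → (0, 3)
op3, invoked 5, takes VC(op1)=(0, 1), VC(op2)=(1, 0) under max, adds 1 for thr0 → (2, 1)
op4, invoked 7, takes VC(op3)=(2, 1) under max, adds 1 for thr0 → (3, 1)
op6, invoked 10, takes VC(op4)=(3, 1) under max, adds 1 for thr0 → (4, 1)
target: VC(op1) = (0, 1)

(0, 1)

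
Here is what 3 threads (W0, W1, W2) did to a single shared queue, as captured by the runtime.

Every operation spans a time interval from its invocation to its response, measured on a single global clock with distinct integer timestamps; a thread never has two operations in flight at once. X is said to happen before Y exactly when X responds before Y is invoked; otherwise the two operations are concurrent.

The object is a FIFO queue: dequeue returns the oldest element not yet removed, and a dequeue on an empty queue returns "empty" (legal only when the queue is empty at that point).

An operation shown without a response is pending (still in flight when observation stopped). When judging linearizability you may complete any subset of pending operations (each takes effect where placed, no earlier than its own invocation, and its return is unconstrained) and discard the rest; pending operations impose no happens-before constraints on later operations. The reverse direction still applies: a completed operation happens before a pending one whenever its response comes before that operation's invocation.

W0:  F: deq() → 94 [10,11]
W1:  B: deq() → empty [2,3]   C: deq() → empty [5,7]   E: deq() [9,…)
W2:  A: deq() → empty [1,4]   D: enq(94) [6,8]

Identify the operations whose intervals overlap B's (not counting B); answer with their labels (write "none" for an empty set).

overlap test against B [2,3]: concurrent iff the interval meets 2..3
A [1,4]: concurrent
C [5,7]: after
D [6,8]: after
E [9,…): after
F [10,11]: after

A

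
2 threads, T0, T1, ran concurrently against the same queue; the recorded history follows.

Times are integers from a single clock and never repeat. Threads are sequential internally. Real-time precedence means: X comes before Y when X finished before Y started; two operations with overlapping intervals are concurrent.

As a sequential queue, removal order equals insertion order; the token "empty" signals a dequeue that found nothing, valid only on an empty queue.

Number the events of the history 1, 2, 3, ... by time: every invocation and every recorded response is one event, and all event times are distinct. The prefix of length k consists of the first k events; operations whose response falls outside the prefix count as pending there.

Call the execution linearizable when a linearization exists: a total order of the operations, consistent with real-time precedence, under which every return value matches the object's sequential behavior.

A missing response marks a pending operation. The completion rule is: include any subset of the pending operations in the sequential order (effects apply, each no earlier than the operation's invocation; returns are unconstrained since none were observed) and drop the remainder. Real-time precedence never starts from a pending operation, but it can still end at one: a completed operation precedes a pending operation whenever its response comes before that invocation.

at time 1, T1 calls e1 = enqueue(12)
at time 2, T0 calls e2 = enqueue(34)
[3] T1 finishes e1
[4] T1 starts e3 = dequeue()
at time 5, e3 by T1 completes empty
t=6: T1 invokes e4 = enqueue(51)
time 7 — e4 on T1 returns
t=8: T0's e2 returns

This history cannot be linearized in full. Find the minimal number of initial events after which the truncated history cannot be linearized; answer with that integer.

5

one valid order for events 1..4 is e1:
step 1: e1 enqueue(12) — queue <12>
adding event 5 (e3 responds at 5) leaves no legal real-time order
completion choices over the 1 pending operation (e2) were checked; none helps
e.g. e1, e3 (pending dropped): illegal at step 2, since e3 dequeue() → empty cannot apply there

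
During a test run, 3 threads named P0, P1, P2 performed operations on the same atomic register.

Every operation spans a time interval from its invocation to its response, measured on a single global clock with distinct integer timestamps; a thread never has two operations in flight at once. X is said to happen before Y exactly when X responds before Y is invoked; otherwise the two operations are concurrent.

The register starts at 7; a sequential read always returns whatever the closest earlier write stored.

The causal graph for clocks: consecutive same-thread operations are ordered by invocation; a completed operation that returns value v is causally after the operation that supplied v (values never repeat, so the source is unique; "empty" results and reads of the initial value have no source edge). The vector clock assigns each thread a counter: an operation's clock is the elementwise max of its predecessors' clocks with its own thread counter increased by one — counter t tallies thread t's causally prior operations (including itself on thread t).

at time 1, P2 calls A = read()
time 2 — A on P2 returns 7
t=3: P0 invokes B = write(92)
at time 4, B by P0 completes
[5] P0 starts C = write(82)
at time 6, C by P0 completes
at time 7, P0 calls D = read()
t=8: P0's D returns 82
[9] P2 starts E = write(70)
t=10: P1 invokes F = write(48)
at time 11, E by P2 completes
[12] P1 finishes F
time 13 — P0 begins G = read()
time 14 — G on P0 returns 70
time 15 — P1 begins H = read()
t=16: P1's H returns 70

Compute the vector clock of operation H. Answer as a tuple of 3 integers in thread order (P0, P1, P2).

root op A, invoked 1: fresh clock plus P2's own tick → (0, 0, 1)
root op F, invoked 10: fresh clock plus P1's own tick → (0, 1, 0)
root op B, invoked 3: fresh clock plus P0's own tick → (1, 0, 0)
from VC(A)=(0, 0, 1), E (invoked 9) maxes components and bumps P2 → (0, 0, 2)
from VC(B)=(1, 0, 0), C (invoked 5) maxes components and bumps P0 → (2, 0, 0)
from VC(C)=(2, 0, 0), D (invoked 7) maxes components and bumps P0 → (3, 0, 0)
from VC(E)=(0, 0, 2), VC(F)=(0, 1, 0), H (invoked 15) maxes components and bumps P1 → (0, 2, 2)
from VC(D)=(3, 0, 0), VC(E)=(0, 0, 2), G (invoked 13) maxes components and bumps P0 → (4, 0, 2)
target: VC(H) = (0, 2, 2)

(0, 2, 2)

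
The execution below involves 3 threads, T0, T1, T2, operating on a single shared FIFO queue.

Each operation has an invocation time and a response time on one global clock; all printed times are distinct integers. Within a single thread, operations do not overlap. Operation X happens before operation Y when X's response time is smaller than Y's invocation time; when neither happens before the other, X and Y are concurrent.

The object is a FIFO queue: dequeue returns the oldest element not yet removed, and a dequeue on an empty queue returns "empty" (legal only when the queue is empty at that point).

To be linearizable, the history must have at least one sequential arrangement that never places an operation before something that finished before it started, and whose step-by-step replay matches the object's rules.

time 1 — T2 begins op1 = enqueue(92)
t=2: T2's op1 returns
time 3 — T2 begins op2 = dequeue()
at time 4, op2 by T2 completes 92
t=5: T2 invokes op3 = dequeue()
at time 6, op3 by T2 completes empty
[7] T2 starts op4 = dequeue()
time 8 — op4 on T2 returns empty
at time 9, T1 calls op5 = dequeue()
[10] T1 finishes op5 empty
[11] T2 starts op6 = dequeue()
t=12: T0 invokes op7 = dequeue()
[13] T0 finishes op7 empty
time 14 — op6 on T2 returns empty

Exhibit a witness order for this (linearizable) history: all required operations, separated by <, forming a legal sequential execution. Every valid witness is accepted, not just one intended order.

1. op1 enqueue(92), leaving queue <92>
2. op2 dequeue() → 92, leaving queue <>
3. op3 dequeue() → empty, leaving queue <>
4. op4 dequeue() → empty, leaving queue <>
5. op5 dequeue() → empty, leaving queue <>
6. op6 dequeue() → empty, leaving queue <>
7. op7 dequeue() → empty, leaving queue <>

op1 < op2 < op3 < op4 < op5 < op6 < op7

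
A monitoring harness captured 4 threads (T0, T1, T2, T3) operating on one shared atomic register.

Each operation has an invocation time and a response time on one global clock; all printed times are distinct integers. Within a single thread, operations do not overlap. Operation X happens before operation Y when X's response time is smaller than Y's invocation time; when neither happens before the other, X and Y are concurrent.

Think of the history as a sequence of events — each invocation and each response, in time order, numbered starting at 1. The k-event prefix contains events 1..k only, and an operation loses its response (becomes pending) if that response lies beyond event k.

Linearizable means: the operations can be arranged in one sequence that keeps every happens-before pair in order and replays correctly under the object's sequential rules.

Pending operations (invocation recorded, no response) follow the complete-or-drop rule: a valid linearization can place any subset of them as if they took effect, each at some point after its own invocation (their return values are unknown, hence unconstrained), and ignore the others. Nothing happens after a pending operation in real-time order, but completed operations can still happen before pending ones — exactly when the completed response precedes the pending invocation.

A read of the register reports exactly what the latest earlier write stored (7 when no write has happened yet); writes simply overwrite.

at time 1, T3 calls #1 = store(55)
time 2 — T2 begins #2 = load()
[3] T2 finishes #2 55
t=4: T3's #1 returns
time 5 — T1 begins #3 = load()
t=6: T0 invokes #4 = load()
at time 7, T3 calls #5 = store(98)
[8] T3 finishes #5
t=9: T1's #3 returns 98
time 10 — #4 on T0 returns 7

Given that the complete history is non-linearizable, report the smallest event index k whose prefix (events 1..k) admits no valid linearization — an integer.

10

events 1..9 are linearizable; a witness order is #1, #2, #4, #5, #3:
1. #1 store(55), leaving value 55
2. #2 load() → 55, leaving value 55
3. #4 load() (pending, included), leaving value 55
4. #5 store(98), leaving value 98
5. #3 load() → 98, leaving value 98
adding event 10 (#4 responds at 10) leaves no legal real-time order
for example #1, #2, #3, #4, #5 fails at step 3: #3 load() → 98 is not legal there
for example #1, #2, #3, #5, #4 fails at step 3: #3 load() → 98 is not legal there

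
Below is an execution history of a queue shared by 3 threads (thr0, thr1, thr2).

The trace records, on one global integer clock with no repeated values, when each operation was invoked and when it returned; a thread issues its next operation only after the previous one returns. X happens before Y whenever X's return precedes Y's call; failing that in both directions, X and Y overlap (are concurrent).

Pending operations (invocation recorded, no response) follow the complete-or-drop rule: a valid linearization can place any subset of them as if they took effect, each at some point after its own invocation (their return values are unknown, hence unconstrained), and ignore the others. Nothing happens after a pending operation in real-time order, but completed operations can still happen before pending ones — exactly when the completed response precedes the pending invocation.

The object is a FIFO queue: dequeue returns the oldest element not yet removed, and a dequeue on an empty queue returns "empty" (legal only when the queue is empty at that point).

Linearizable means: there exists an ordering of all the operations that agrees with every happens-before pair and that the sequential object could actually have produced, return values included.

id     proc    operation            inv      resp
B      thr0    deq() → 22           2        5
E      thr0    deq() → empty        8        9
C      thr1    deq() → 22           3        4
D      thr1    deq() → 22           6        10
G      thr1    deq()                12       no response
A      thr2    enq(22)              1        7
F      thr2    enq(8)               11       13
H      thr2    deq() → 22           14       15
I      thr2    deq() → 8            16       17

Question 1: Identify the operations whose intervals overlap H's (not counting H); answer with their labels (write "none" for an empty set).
G

H spans [14,15]: anything still running between times 14 and 15 counts as concurrent
A [1,7]: before
B [2,5]: before
C [3,4]: before
D [6,10]: before
E [8,9]: before
F [11,13]: before
G [12,…): concurrent
I [16,17]: after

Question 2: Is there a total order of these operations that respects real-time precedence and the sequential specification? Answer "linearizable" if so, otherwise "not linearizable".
not linearizable

through event 4 a valid linearization exists; event 5 (B responding at time 5) ends that
no legal order exists: 2 real-time-consistent candidates over 2 completed queue operations, all rejected
include/drop combinations of the 1 pending operation (A) were all tried; none helps
one such order, B, C (pending dropped), breaks at step 1 where B deq() → 22 is illegal
one such order, C, B (pending dropped), breaks at step 1 where C deq() → 22 is illegal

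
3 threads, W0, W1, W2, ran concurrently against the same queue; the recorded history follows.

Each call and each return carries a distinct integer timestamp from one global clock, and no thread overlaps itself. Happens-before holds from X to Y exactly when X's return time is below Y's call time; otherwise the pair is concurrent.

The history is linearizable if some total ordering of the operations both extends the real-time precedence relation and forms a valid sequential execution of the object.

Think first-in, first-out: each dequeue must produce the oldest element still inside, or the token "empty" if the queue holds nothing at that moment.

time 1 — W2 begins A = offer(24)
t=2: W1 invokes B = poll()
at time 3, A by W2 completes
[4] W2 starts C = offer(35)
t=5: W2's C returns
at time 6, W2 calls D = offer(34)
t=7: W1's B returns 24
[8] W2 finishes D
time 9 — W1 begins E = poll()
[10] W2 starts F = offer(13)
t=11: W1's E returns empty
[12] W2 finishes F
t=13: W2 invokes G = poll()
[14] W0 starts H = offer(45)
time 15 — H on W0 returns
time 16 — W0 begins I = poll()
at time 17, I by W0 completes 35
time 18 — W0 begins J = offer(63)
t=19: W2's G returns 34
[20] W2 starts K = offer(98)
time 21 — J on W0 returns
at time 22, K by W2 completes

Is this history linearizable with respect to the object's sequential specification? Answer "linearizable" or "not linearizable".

the violation lands at event 11, E's response at time 11: events 1..10 linearize, events 1..11 do not
4 orders of the 5 completed queue ops respect real time; none is legal
include/drop combinations of the 1 pending operation (F) were all tried; none helps
for example A, B, C, D, E (pending dropped) fails at step 5: E poll() → empty is not legal there
for example A, C, B, D, E (pending dropped) fails at step 5: E poll() → empty is not legal there

not linearizable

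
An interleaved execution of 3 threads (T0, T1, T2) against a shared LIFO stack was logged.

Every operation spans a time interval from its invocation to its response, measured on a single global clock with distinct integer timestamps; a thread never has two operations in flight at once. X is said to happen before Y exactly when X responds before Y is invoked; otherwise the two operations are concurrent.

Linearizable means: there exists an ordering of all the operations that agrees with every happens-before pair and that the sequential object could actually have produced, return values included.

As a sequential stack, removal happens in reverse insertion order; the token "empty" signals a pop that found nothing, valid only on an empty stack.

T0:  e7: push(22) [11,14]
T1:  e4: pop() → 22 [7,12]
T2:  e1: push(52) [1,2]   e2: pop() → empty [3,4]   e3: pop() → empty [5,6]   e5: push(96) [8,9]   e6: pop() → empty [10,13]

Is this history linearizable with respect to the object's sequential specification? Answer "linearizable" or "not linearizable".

not linearizable

cut after 3 events: linearizable; cut after 4 events (e2 responds, time 4): not linearizable
the sole real-time-consistent order of 2 completed operations fails the LIFO stack replay
one such order, e1, e2, breaks at step 2 where e2 pop() → empty is illegal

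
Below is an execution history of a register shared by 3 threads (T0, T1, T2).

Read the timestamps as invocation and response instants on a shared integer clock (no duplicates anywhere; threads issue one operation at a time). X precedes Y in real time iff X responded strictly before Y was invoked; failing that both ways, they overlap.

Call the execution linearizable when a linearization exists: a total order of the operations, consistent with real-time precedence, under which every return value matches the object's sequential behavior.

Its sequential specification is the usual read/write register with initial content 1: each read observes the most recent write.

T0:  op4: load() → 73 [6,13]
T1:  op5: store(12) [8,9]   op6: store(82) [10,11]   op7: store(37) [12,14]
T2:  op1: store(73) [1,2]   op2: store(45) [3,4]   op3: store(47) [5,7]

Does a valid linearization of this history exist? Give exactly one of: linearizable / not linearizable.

not linearizable

through event 12 a valid linearization exists; event 13 (op4 responding at time 13) ends that
the 6 completed operations admit 4 real-time orders; each fails the register replay
every completion of the 1 pending operation (op7) was checked; none linearizes
for example op1, op2, op3, op4, op5, op6 (pending dropped) fails at step 4: op4 load() → 73 is not legal there
for example op1, op2, op3, op5, op4, op6 (pending dropped) fails at step 5: op4 load() → 73 is not legal there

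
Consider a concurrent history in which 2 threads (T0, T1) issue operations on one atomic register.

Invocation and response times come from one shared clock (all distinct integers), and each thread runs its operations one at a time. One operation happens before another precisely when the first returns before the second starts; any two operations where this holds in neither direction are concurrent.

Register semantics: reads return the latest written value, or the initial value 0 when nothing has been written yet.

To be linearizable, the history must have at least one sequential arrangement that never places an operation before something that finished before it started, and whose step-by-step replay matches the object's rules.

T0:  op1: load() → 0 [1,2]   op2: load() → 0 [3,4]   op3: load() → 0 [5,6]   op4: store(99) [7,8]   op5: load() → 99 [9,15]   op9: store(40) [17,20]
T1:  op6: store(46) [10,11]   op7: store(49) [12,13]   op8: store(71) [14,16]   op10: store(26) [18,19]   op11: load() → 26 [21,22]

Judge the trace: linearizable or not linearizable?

one valid linearization: op1, op2, op3, op4, op5, op6, op7, op8, op9, op10, op11
step 1: op1 load() → 0 — value 0
step 2: op2 load() → 0 — value 0
step 3: op3 load() → 0 — value 0
step 4: op4 store(99) — value 99
step 5: op5 load() → 99 — value 99
step 6: op6 store(46) — value 46
step 7: op7 store(49) — value 49
step 8: op8 store(71) — value 71
step 9: op9 store(40) — value 40
step 10: op10 store(26) — value 26
step 11: op11 load() → 26 — value 26

linearizable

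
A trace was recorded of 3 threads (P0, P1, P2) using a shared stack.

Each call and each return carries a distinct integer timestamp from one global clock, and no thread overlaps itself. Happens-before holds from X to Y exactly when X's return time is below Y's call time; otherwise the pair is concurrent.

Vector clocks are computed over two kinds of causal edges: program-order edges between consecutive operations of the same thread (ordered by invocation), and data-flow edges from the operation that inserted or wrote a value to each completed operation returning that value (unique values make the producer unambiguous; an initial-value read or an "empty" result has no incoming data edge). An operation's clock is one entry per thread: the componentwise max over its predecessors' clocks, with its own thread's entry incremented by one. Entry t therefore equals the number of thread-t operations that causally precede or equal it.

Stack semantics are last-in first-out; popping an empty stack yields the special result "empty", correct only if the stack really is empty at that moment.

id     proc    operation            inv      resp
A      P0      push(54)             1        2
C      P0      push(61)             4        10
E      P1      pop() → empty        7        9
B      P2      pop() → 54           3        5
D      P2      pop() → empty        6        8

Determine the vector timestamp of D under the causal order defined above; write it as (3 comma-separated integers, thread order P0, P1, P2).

VC(E, invoked at 7): no causal predecessors; +1 on P1 → (0, 1, 0)
VC(A, invoked at 1): no causal predecessors; +1 on P0 → (1, 0, 0)
B (invocation 3): componentwise max over VC(A)=(1, 0, 0), +1 at P2, giving (1, 0, 1)
C (invocation 4): componentwise max over VC(A)=(1, 0, 0), +1 at P0, giving (2, 0, 0)
D (invocation 6): componentwise max over VC(B)=(1, 0, 1), +1 at P2, giving (1, 0, 2)
target: VC(D) = (1, 0, 2)

(1, 0, 2)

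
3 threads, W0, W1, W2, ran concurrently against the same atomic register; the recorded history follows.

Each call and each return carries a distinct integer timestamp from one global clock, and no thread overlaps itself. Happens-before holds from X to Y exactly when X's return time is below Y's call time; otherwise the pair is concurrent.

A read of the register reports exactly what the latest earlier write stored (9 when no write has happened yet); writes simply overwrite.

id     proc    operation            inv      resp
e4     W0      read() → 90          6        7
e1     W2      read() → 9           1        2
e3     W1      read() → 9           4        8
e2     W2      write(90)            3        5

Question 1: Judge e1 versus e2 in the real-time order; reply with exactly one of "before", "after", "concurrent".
Answer: before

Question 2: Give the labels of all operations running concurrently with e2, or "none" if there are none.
Answer: e3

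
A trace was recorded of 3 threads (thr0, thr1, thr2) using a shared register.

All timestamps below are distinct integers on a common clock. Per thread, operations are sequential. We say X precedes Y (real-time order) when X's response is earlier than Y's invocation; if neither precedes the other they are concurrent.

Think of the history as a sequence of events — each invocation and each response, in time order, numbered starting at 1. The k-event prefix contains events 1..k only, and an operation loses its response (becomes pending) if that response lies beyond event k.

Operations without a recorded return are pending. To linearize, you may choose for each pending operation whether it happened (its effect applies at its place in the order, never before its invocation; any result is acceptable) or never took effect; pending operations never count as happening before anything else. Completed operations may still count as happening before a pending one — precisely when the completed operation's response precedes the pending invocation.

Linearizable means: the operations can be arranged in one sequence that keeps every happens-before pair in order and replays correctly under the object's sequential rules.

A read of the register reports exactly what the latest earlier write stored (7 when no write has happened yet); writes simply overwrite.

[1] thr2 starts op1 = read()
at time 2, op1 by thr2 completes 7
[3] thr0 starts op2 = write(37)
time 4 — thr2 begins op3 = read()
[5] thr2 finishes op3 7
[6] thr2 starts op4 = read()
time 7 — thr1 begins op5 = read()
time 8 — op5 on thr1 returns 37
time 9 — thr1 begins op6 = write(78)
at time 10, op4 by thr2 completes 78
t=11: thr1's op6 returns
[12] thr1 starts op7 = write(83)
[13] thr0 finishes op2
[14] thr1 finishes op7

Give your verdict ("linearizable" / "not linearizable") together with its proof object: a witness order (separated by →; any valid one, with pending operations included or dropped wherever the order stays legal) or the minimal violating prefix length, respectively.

linearizable — witness: op1 → op3 → op2 → op5 → op6 → op4 → op7

step 1: op1 read() → 7 — value 7
step 2: op3 read() → 7 — value 7
step 3: op2 write(37) — value 37
step 4: op5 read() → 37 — value 37
step 5: op6 write(78) — value 78
step 6: op4 read() → 78 — value 78
step 7: op7 write(83) — value 83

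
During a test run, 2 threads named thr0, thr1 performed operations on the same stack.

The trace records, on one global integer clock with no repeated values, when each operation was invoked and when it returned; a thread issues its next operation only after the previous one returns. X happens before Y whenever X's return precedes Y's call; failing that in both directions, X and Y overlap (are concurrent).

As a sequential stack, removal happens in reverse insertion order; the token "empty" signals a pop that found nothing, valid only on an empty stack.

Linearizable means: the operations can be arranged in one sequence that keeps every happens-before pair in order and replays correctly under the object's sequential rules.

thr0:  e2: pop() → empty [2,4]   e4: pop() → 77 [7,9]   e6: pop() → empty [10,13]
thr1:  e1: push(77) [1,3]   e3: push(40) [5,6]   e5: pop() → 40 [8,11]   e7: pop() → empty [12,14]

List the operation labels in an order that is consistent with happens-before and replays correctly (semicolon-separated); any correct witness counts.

1. e2 pop() → empty, leaving stack <>
2. e1 push(77), leaving stack <77>
3. e3 push(40), leaving stack <77,40>
4. e5 pop() → 40, leaving stack <77>
5. e4 pop() → 77, leaving stack <>
6. e6 pop() → empty, leaving stack <>
7. e7 pop() → empty, leaving stack <>

e2; e1; e3; e5; e4; e6; e7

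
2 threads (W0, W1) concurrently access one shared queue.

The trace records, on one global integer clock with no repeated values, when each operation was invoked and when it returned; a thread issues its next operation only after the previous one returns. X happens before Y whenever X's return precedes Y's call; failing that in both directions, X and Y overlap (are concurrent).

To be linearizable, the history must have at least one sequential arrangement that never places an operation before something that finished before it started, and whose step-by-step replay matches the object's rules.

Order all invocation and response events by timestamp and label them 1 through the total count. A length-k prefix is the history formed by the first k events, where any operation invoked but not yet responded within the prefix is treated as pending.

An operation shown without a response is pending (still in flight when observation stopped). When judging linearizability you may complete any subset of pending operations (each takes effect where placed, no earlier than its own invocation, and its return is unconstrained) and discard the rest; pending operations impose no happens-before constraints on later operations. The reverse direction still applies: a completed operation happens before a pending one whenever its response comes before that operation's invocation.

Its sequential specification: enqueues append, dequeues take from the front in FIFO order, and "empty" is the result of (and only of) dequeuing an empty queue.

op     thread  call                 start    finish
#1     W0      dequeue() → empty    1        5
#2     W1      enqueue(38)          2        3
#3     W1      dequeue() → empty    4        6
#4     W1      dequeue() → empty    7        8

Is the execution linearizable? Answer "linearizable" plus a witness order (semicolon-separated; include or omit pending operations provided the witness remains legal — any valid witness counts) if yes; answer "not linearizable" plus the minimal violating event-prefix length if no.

not linearizable — minimal violating prefix: 6 events

prefix check: 1..5 passes, 1..6 fails once #3's time-6 response joins
every one of the 3 real-time-consistent orders over 3 completed queue ops fails the sequential spec
sample order #1, #2, #3 stalls at step 3 — #3 dequeue() → empty has no legal effect
sample order #2, #1, #3 stalls at step 2 — #1 dequeue() → empty has no legal effect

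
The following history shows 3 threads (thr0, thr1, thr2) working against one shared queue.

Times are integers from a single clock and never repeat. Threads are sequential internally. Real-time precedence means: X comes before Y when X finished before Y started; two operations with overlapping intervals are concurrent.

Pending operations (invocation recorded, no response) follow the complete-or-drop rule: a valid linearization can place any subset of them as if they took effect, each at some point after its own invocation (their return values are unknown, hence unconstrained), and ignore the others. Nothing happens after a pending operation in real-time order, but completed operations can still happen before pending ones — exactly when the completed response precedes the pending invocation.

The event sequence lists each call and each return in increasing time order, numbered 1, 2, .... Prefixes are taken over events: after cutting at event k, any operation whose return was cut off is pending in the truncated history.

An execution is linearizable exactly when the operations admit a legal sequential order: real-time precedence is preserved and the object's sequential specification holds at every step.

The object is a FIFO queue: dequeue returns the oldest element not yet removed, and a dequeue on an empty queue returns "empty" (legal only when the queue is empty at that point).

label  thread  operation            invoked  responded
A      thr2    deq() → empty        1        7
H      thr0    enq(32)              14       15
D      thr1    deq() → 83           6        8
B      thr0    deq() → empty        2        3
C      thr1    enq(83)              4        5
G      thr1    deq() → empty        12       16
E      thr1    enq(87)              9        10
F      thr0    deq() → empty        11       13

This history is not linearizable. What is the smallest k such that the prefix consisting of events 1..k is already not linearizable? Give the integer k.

one valid order for events 1..15 is A, B, C, D, E, G, F, H:
step 1: A deq() → empty — queue <>
step 2: B deq() → empty — queue <>
step 3: C enq(83) — queue <83>
step 4: D deq() → 83 — queue <>
step 5: E enq(87) — queue <87>
step 6: G deq() (pending, included) — queue <>
step 7: F deq() → empty — queue <>
step 8: H enq(32) — queue <32>
with event 16 included (G responding at time 16), all real-time-consistent orders fail
take A, B, C, D, E, F, G, H: step 6 already fails, because F deq() → empty cannot occur there
take A, B, C, D, E, F, H, G: step 6 already fails, because F deq() → empty cannot occur there

16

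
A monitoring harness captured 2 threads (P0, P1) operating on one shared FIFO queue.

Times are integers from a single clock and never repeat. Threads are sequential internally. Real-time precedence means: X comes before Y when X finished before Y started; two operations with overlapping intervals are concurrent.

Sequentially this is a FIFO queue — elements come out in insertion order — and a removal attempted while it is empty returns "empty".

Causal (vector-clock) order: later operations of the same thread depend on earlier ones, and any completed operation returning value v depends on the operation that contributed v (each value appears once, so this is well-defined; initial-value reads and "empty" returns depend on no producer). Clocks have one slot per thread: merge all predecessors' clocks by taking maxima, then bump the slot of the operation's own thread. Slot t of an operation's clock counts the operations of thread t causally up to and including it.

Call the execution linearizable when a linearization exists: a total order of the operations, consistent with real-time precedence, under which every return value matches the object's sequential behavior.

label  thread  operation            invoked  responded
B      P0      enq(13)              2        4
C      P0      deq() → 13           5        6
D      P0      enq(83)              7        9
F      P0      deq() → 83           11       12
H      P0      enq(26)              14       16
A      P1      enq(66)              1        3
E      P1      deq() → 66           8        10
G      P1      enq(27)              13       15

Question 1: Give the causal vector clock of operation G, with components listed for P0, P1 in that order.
A (invocation 1): nothing precedes it; P1's component alone gives (0, 1)
B (invocation 2): nothing precedes it; P0's component alone gives (1, 0)
invoked at 8, E merges VC(A)=(0, 1) and bumps P1's slot → (0, 2)
invoked at 5, C merges VC(B)=(1, 0) and bumps P0's slot → (2, 0)
invoked at 13, G merges VC(E)=(0, 2) and bumps P1's slot → (0, 3)
invoked at 7, D merges VC(C)=(2, 0) and bumps P0's slot → (3, 0)
invoked at 11, F merges VC(D)=(3, 0) and bumps P0's slot → (4, 0)
invoked at 14, H merges VC(F)=(4, 0) and bumps P0's slot → (5, 0)
target: VC(G) = (0, 3)

(0, 3)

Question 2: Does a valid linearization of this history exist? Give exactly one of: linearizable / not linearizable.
one valid linearization: B, A, C, D, E, F, G, H
after step 1 (B enq(13)): queue <13>
after step 2 (A enq(66)): queue <13,66>
after step 3 (C deq() → 13): queue <66>
after step 4 (D enq(83)): queue <66,83>
after step 5 (E deq() → 66): queue <83>
after step 6 (F deq() → 83): queue <>
after step 7 (G enq(27)): queue <27>
after step 8 (H enq(26)): queue <27,26>

linearizable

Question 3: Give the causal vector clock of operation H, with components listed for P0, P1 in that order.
A, invoked 1, has no incoming edges; only P1's bump applies → (0, 1)
B, invoked 2, has no incoming edges; only P0's bump applies → (1, 0)
from VC(A)=(0, 1), E (invoked 8) maxes components and bumps P1 → (0, 2)
from VC(B)=(1, 0), C (invoked 5) maxes components and bumps P0 → (2, 0)
from VC(E)=(0, 2), G (invoked 13) maxes components and bumps P1 → (0, 3)
from VC(C)=(2, 0), D (invoked 7) maxes components and bumps P0 → (3, 0)
from VC(D)=(3, 0), F (invoked 11) maxes components and bumps P0 → (4, 0)
from VC(F)=(4, 0), H (invoked 14) maxes components and bumps P0 → (5, 0)
target: VC(H) = (5, 0)

(5, 0)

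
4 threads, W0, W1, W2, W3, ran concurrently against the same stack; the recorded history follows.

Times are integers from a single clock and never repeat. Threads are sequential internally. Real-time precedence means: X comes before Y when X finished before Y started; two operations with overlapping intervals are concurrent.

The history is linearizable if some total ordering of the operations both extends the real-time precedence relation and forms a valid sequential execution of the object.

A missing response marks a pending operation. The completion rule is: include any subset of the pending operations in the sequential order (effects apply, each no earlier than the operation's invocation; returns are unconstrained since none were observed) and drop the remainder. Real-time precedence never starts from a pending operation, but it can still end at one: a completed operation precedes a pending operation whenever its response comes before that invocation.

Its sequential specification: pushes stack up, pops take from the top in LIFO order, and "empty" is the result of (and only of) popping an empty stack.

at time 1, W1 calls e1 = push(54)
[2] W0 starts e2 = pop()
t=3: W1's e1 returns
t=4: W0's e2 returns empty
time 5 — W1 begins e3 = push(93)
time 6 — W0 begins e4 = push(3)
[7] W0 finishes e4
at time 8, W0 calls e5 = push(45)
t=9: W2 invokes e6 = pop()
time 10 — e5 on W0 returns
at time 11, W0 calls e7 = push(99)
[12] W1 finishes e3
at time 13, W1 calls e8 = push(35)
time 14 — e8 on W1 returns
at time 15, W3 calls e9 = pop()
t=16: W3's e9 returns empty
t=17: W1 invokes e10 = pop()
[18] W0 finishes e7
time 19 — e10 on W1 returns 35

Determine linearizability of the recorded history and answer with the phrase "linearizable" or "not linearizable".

not linearizable

already the first 16 events (up to e9's response at time 16) admit no linearization; the first 15 still do
7 completed operations, 6 real-time-consistent orders — every stack replay fails
including or dropping the 2 pending operations (e6, e7) in any combination fails
sample order e1, e2, e3, e4, e5, e8, e9 (pending dropped) stalls at step 2 — e2 pop() → empty has no legal effect
sample order e1, e2, e4, e3, e5, e8, e9 (pending dropped) stalls at step 2 — e2 pop() → empty has no legal effect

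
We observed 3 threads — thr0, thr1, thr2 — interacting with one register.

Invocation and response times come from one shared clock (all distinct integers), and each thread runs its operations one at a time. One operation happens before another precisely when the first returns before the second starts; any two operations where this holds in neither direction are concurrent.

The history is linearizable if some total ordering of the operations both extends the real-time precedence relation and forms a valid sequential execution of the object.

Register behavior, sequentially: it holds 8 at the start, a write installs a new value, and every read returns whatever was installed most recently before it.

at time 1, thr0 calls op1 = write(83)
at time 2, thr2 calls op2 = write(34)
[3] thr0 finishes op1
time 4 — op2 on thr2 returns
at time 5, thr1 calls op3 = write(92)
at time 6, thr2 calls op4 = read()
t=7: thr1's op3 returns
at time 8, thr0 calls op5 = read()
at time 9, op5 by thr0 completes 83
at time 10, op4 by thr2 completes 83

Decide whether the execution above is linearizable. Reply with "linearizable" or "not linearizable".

events 1..8 are fine; event 9 — the response of op5 at time 9 — makes the prefix non-linearizable
4 completed operations, 2 real-time-consistent orders — every register replay fails
include/drop combinations of the 1 pending operation (op4) were all tried; none helps
for example op1, op2, op3, op5 (pending dropped) fails at step 4: op5 read() → 83 is not legal there
for example op2, op1, op3, op5 (pending dropped) fails at step 4: op5 read() → 83 is not legal there

not linearizable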